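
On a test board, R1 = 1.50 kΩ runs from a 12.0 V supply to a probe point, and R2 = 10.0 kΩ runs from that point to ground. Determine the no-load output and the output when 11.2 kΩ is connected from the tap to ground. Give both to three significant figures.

Unloaded: 10.4 V; loaded: 9.35 V

Open-circuit: V = 12.0 × 10.0/(1.50 + 10.0) = 10.4 V.
With the load, R2 becomes R2‖R_L = 5.283 kΩ, so V = 12.0 × 5.283/6.783 = 9.35 V.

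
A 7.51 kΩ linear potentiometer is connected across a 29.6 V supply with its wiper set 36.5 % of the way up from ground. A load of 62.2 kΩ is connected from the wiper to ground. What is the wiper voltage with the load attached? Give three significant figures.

V ≈ 10.5 V

The wiper splits the pot into (1−α)R = 4.769 kΩ above and αR = 2.741 kΩ below.
Lower section ‖ load = 2.625 kΩ.
V_wiper = 29.6 × 2.625/(4.769 + 2.625) = 10.5 V.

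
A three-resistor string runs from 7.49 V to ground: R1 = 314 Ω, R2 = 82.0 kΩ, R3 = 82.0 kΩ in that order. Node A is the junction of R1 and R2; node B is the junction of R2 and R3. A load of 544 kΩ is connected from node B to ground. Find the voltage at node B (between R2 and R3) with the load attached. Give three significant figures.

At node B, R3 is in parallel with the load: R3‖R_L = 71260 Ω.
Below node A the resistance is R2 + (R3‖R_L) = 153300 Ω, so V_A = 7.49 × 153300/153600 = 7.475 V.
Then V_B = V_A × (R3‖R_L)/(R2 + R3‖R_L) = 7.475 × 71260/153300 = 3.48 V.

V ≈ 3.48 V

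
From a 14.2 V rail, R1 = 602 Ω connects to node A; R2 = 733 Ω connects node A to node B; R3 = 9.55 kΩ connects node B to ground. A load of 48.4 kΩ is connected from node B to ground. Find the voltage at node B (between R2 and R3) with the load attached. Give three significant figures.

At node B, R3 is in parallel with the load: R3‖R_L = 7976 Ω.
Below node A the resistance is R2 + (R3‖R_L) = 8709 Ω, so V_A = 14.2 × 8709/9311 = 13.28 V.
Then V_B = V_A × (R3‖R_L)/(R2 + R3‖R_L) = 13.28 × 7976/8709 = 12.2 V.

V ≈ 12.2 V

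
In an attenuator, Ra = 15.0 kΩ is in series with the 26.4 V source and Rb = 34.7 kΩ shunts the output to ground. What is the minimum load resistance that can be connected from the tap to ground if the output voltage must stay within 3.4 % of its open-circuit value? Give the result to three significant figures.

Output resistance R_th = Ra‖Rb = (15.0 × 34.7)/49.70 = 10.47 kΩ.
The fractional drop is R_th/(R_th + R_L); requiring this ≤ 0.0340 gives R_L ≥ R_th(1/0.0340 − 1) = 10.47 × 28.41 = 298 kΩ.

R_L(min) ≈ 298 kΩ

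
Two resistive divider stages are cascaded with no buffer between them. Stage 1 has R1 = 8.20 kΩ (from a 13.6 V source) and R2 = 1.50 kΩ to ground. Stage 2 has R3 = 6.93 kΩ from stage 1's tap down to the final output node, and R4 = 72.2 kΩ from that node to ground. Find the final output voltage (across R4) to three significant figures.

V_out ≈ 1.89 V

Stage 2 presents R3+R4 = 79.13 kΩ as a load on stage 1's tap.
Stage 1's lower leg becomes R2‖(R3+R4) = 1.472 kΩ, so V_mid = 13.6 × 1.472/9.672 = 2.070 V.
Stage 2 is itself unloaded: V_out = V_mid × R4/(R3+R4) = 2.070 × 72.2/79.13 = 1.89 V.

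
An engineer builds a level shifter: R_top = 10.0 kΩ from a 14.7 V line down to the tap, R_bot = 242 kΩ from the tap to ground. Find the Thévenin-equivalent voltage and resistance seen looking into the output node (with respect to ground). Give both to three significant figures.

V_th is the open-circuit tap voltage: 14.7 × 242/(10.0 + 242) = 14.1 V.
With the supply zeroed, R_top and R_bot appear in parallel from the tap: R_th = R_top‖R_bot = (10.0 × 242)/252.0 = 9.60 kΩ.

V_th = 14.1 V, R_th = 9.60 kΩ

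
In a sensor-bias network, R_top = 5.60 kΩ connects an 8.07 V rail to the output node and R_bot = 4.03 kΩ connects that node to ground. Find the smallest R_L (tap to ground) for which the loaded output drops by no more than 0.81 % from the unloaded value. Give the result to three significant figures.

Output resistance R_th = R_top‖R_bot = (5.60 × 4.03)/9.630 = 2.344 kΩ.
The fractional drop is R_th/(R_th + R_L); requiring this ≤ 0.00810 gives R_L ≥ R_th(1/0.00810 − 1) = 2.344 × 122.5 = 287 kΩ.

R_L(min) ≈ 287 kΩ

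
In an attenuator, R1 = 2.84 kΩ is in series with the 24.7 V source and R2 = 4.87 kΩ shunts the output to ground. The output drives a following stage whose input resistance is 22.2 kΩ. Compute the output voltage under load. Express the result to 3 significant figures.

The load sits in parallel with R2: R2‖R_L = (4.87 × 22.2) / (4.87 + 22.2) = 3.994 kΩ.
V_out = 24.7 × 3.994 / (2.84 + 3.994) = 24.7 × 3.994/6.834 = 14.4 V.

V_out ≈ 14.4 V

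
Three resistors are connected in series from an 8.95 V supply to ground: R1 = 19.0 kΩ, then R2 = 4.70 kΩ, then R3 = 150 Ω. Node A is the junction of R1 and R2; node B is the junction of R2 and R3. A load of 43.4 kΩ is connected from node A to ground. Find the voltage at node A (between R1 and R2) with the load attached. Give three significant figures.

Below node A the series string R2+R3 = 4850 Ω sits in parallel with the 43400 Ω load: 4362 Ω.
V_A = 8.95 × 4362/(19000 + 4362) = 1.67 V.

V ≈ 1.67 V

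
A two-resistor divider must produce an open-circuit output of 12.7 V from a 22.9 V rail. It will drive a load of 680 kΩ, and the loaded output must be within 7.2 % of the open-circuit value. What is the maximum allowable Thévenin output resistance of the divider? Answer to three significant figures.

R_th ≤ 52.8 kΩ

Loading drop = R_th/(R_th + R_L) ≤ 0.0720, so R_th ≤ R_L · ε/(1−ε) = 680 kΩ × 0.0720/0.9280 = 52.8 kΩ.
(Any R1, R2 with R2/(R1+R2) = 0.555 and R1‖R2 ≤ 52.8 kΩ will meet the spec.)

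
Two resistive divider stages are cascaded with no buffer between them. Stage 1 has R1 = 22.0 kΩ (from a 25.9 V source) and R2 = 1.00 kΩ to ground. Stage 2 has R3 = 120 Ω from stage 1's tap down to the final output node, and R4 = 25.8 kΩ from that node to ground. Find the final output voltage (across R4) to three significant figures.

V_out ≈ 1.08 V

Stage 2 presents R3+R4 = 25920 Ω as a load on stage 1's tap.
Stage 1's lower leg becomes R2‖(R3+R4) = 962.9 Ω, so V_mid = 25.9 × 962.9/22960 = 1.086 V.
Stage 2 is itself unloaded: V_out = V_mid × R4/(R3+R4) = 1.086 × 25800/25920 = 1.08 V.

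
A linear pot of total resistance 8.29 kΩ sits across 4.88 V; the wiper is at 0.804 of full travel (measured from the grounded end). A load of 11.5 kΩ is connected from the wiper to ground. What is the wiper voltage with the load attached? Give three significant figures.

V ≈ 3.52 V

The wiper splits the pot into (1−α)R = 1.625 kΩ above and αR = 6.665 kΩ below.
Lower section ‖ load = 4.220 kΩ.
V_wiper = 4.88 × 4.220/(1.625 + 4.220) = 3.52 V.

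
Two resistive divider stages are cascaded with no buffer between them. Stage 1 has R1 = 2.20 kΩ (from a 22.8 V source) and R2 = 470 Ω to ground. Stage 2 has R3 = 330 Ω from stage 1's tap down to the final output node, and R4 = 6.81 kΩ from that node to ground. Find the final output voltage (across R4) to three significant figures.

V_out ≈ 3.63 V

Stage 2 presents R3+R4 = 7140 Ω as a load on stage 1's tap.
Stage 1's lower leg becomes R2‖(R3+R4) = 441.0 Ω, so V_mid = 22.8 × 441.0/2641 = 3.807 V.
Stage 2 is itself unloaded: V_out = V_mid × R4/(R3+R4) = 3.807 × 6810/7140 = 3.63 V.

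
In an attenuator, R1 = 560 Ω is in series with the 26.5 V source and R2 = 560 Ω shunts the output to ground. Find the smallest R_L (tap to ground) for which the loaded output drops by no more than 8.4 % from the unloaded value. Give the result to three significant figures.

R_L(min) ≈ 3.05 kΩ

Output resistance R_th = R1‖R2 = (560 × 560)/1120 = 280.0 Ω.
The fractional drop is R_th/(R_th + R_L); requiring this ≤ 0.0840 gives R_L ≥ R_th(1/0.0840 − 1) = 280.0 × 10.90 = 3.05 kΩ.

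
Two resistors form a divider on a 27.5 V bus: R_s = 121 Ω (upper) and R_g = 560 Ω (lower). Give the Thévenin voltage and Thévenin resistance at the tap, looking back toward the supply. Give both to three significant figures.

V_th = 22.6 V, R_th = 99.5 Ω

V_th is the open-circuit tap voltage: 27.5 × 560/(121 + 560) = 22.6 V.
With the supply zeroed, R_s and R_g appear in parallel from the tap: R_th = R_s‖R_g = (121 × 560)/681.0 = 99.5 Ω.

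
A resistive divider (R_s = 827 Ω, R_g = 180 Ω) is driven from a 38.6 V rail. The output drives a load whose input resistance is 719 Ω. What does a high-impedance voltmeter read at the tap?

The load sits in parallel with R_g: R_g‖R_L = (180 × 719) / (180 + 719) = 144.0 Ω.
V_out = 38.6 × 144.0 / (827 + 144.0) = 38.6 × 144.0/971.0 = 5.72 V.

V_out ≈ 5.72 V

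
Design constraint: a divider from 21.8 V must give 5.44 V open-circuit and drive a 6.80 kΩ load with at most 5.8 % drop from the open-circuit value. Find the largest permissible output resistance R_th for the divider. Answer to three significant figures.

Loading drop = R_th/(R_th + R_L) ≤ 0.0580, so R_th ≤ R_L · ε/(1−ε) = 6.80 kΩ × 0.0580/0.9420 = 419 Ω.

R_th ≤ 419 Ω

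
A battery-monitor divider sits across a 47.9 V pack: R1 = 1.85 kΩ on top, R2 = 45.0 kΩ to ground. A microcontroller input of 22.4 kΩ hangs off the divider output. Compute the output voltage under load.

The load sits in parallel with R2: R2‖R_L = (45.0 × 22.4) / (45.0 + 22.4) = 14.96 kΩ.
V_out = 47.9 × 14.96 / (1.85 + 14.96) = 47.9 × 14.96/16.81 = 42.6 V.
(Unloaded it would have been 46.0 V.)

V_out ≈ 42.6 V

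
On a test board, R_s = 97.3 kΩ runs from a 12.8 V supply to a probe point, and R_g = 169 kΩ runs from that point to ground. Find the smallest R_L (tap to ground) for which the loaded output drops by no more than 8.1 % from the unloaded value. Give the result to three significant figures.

Output resistance R_th = R_s‖R_g = (97.3 × 169)/266.3 = 61.75 kΩ.
The fractional drop is R_th/(R_th + R_L); requiring this ≤ 0.0810 gives R_L ≥ R_th(1/0.0810 − 1) = 61.75 × 11.35 = 701 kΩ.

R_L(min) ≈ 701 kΩ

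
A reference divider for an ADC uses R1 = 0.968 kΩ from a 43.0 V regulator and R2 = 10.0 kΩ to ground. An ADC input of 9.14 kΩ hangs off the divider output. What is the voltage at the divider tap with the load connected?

The load sits in parallel with R2: R2‖R_L = (10000 × 9140) / (10000 + 9140) = 4775 Ω.
V_out = 43.0 × 4775 / (968 + 4775) = 43.0 × 4775/5743 = 35.8 V.
(Unloaded it would have been 39.2 V.)

V_out ≈ 35.8 V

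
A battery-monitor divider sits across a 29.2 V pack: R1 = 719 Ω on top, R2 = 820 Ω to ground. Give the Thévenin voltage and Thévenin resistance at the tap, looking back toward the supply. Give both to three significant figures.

V_th = 15.6 V, R_th = 383 Ω

V_th is the open-circuit tap voltage: 29.2 × 820/(719 + 820) = 15.6 V.
With the supply zeroed, R1 and R2 appear in parallel from the tap: R_th = R1‖R2 = (719 × 820)/1539 = 383 Ω.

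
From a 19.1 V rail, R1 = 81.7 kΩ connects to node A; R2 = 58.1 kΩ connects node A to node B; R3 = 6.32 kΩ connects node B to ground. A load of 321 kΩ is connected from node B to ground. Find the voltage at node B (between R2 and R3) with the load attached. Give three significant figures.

V ≈ 0.811 V

At node B, R3 is in parallel with the load: R3‖R_L = 6.198 kΩ.
Below node A the resistance is R2 + (R3‖R_L) = 64.30 kΩ, so V_A = 19.1 × 64.30/146.0 = 8.412 V.
Then V_B = V_A × (R3‖R_L)/(R2 + R3‖R_L) = 8.412 × 6.198/64.30 = 0.811 V.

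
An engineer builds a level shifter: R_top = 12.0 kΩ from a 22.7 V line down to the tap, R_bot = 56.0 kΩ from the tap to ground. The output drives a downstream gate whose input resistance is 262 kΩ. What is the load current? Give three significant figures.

I_L ≈ 0.0688 mA

R_bot‖R_L = 46.14 kΩ; V_out = 22.7 × 46.14/58.14 = 18.01 V.
I_L = V_out / R_L = 18.01 / 262 kΩ = 0.0688 mA.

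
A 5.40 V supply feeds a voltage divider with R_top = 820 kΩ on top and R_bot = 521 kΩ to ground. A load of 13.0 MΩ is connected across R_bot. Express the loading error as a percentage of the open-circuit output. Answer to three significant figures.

The divider's output (Thévenin) resistance is R_top‖R_bot = 318.6 kΩ.
Fractional drop under load = R_th/(R_th + R_L) = 318.6 / (318.6 + 13000) = 0.02392.
So the output falls by 2.39 %.

2.39 %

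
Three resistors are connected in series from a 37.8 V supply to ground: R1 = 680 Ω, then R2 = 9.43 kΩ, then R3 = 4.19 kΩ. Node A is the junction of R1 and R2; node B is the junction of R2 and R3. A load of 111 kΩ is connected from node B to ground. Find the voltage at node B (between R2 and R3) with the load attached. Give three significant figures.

At node B, R3 is in parallel with the load: R3‖R_L = 4038 Ω.
Below node A the resistance is R2 + (R3‖R_L) = 13470 Ω, so V_A = 37.8 × 13470/14150 = 35.98 V.
Then V_B = V_A × (R3‖R_L)/(R2 + R3‖R_L) = 35.98 × 4038/13470 = 10.8 V.

V ≈ 10.8 V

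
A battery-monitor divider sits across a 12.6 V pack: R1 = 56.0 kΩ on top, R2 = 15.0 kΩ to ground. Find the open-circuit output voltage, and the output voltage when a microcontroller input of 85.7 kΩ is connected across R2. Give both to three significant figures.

Unloaded: 2.66 V; loaded: 2.34 V

Open-circuit: V = 12.6 × 15.0/(56.0 + 15.0) = 2.66 V.
With the load, R2 becomes R2‖R_L = 12.77 kΩ, so V = 12.6 × 12.77/68.77 = 2.34 V.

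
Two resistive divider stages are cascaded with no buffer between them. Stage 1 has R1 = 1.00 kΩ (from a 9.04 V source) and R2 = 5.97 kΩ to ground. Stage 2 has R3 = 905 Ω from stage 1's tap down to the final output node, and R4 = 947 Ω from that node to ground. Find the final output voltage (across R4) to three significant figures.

Stage 2 presents R3+R4 = 1852 Ω as a load on stage 1's tap.
Stage 1's lower leg becomes R2‖(R3+R4) = 1414 Ω, so V_mid = 9.04 × 1414/2414 = 5.294 V.
Stage 2 is itself unloaded: V_out = V_mid × R4/(R3+R4) = 5.294 × 947/1852 = 2.71 V.

V_out ≈ 2.71 V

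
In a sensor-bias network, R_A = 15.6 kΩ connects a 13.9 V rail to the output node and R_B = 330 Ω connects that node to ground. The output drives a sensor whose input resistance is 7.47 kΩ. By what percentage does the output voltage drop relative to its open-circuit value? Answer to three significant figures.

4.15 %

The divider's output (Thévenin) resistance is R_A‖R_B = 323.2 Ω.
Fractional drop under load = R_th/(R_th + R_L) = 323.2 / (323.2 + 7470) = 0.04147.
So the output falls by 4.15 %.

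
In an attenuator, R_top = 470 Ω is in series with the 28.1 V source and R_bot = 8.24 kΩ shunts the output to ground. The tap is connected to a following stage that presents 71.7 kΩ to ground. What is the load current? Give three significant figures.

I_L ≈ 0.368 mA

R_bot‖R_L = 7391 Ω; V_out = 28.1 × 7391/7861 = 26.42 V.
I_L = V_out / R_L = 26.42 / 71.7 kΩ = 0.368 mA.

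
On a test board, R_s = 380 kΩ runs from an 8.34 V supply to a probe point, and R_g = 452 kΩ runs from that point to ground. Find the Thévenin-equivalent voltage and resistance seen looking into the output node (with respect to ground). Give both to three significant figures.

V_th = 4.53 V, R_th = 206 kΩ

V_th is the open-circuit tap voltage: 8.34 × 452/(380 + 452) = 4.53 V.
With the supply zeroed, R_s and R_g appear in parallel from the tap: R_th = R_s‖R_g = (380 × 452)/832.0 = 206 kΩ.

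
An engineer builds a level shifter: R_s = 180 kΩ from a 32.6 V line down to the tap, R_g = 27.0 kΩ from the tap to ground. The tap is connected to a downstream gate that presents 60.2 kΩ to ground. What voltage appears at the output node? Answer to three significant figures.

The load sits in parallel with R_g: R_g‖R_L = (27.0 × 60.2) / (27.0 + 60.2) = 18.64 kΩ.
V_out = 32.6 × 18.64 / (180 + 18.64) = 32.6 × 18.64/198.6 = 3.06 V.

V_out ≈ 3.06 V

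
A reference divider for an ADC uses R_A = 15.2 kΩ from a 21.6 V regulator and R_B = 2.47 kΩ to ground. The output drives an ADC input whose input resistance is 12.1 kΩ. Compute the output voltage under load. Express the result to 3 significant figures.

V_out ≈ 2.57 V

The load sits in parallel with R_B: R_B‖R_L = (2.47 × 12.1) / (2.47 + 12.1) = 2.051 kΩ.
V_out = 21.6 × 2.051 / (15.2 + 2.051) = 21.6 × 2.051/17.25 = 2.57 V.
(Unloaded it would have been 3.02 V.)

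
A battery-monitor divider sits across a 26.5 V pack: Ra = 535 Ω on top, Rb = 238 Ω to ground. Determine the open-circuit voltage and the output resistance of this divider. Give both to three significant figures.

V_th is the open-circuit tap voltage: 26.5 × 238/(535 + 238) = 8.16 V.
With the supply zeroed, Ra and Rb appear in parallel from the tap: R_th = Ra‖Rb = (535 × 238)/773.0 = 165 Ω.

V_th = 8.16 V, R_th = 165 Ω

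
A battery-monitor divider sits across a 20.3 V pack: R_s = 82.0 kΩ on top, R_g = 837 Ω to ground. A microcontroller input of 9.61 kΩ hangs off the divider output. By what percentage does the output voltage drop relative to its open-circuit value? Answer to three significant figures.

7.94 %

The divider's output (Thévenin) resistance is R_s‖R_g = 828.5 Ω.
Fractional drop under load = R_th/(R_th + R_L) = 828.5 / (828.5 + 9610) = 0.07937.
So the output falls by 7.94 %.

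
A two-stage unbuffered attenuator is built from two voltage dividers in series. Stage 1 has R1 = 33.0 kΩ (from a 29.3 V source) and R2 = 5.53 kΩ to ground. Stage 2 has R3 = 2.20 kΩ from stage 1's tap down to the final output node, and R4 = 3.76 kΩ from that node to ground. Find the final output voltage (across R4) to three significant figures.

V_out ≈ 1.48 V

Stage 2 presents R3+R4 = 5.960 kΩ as a load on stage 1's tap.
Stage 1's lower leg becomes R2‖(R3+R4) = 2.868 kΩ, so V_mid = 29.3 × 2.868/35.87 = 2.343 V.
Stage 2 is itself unloaded: V_out = V_mid × R4/(R3+R4) = 2.343 × 3.76/5.960 = 1.48 V.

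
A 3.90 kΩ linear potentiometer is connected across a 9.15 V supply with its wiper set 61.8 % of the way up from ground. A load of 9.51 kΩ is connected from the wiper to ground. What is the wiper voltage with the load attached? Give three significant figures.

V ≈ 5.16 V

The wiper splits the pot into (1−α)R = 1.490 kΩ above and αR = 2.410 kΩ below.
Lower section ‖ load = 1.923 kΩ.
V_wiper = 9.15 × 1.923/(1.490 + 1.923) = 5.16 V.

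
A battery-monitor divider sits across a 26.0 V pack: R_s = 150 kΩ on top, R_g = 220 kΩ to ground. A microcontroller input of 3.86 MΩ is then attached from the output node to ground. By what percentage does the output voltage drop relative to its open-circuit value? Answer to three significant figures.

The divider's output (Thévenin) resistance is R_s‖R_g = 89.19 kΩ.
Fractional drop under load = R_th/(R_th + R_L) = 89.19 / (89.19 + 3860) = 0.02258.
So the output falls by 2.26 %.

2.26 %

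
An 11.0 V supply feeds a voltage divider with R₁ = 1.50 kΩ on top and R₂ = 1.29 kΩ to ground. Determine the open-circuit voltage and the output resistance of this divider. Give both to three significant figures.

V_th is the open-circuit tap voltage: 11.0 × 1.29/(1.50 + 1.29) = 5.09 V.
With the supply zeroed, R₁ and R₂ appear in parallel from the tap: R_th = R₁‖R₂ = (1.50 × 1.29)/2.790 = 694 Ω.

V_th = 5.09 V, R_th = 694 Ω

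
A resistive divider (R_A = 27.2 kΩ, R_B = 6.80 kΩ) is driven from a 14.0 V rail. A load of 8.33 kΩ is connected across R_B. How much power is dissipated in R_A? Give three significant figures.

Total resistance from the source is R_A + (R_B‖R_L) = 30.94 kΩ, so I = 14.0/30.94 kΩ = 0.4524 mA.
P = I²·R_A = (0.4524 mA)² × 27.2 kΩ = 5.57 mW.

P ≈ 5.57 mW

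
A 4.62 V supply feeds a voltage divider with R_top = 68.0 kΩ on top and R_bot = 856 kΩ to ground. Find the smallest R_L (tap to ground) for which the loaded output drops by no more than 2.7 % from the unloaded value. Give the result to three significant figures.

R_L(min) ≈ 2.27 MΩ

Output resistance R_th = R_top‖R_bot = (68.0 × 856)/924.0 = 63.00 kΩ.
The fractional drop is R_th/(R_th + R_L); requiring this ≤ 0.0270 gives R_L ≥ R_th(1/0.0270 − 1) = 63.00 × 36.04 = 2.27 MΩ.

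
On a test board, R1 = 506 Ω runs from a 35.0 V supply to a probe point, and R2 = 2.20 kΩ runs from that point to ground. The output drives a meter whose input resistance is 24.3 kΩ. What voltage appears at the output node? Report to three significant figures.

The load sits in parallel with R2: R2‖R_L = (2200 × 24300) / (2200 + 24300) = 2017 Ω.
V_out = 35.0 × 2017 / (506 + 2017) = 35.0 × 2017/2523 = 28.0 V.

V_out ≈ 28.0 V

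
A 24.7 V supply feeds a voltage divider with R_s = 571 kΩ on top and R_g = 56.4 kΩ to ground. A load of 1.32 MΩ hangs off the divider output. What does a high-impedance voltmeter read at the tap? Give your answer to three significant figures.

The load sits in parallel with R_g: R_g‖R_L = (56.4 × 1320) / (56.4 + 1320) = 54.09 kΩ.
V_out = 24.7 × 54.09 / (571 + 54.09) = 24.7 × 54.09/625.1 = 2.14 V.

V_out ≈ 2.14 V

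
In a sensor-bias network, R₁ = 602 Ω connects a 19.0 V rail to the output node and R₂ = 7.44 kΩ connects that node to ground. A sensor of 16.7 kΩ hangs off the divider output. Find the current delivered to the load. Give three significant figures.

I_L ≈ 1.02 mA

R₂‖R_L = 5147 Ω; V_out = 19.0 × 5147/5749 = 17.01 V.
I_L = V_out / R_L = 17.01 / 16.7 kΩ = 1.02 mA.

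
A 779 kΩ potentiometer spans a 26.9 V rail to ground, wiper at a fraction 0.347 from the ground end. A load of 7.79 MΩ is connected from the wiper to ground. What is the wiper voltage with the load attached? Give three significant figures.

The wiper splits the pot into (1−α)R = 508.7 kΩ above and αR = 270.3 kΩ below.
Lower section ‖ load = 261.2 kΩ.
V_wiper = 26.9 × 261.2/(508.7 + 261.2) = 9.13 V.

V ≈ 9.13 V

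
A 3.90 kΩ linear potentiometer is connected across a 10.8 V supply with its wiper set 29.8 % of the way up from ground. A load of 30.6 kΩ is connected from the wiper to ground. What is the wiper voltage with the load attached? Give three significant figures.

V ≈ 3.13 V

The wiper splits the pot into (1−α)R = 2.738 kΩ above and αR = 1.162 kΩ below.
Lower section ‖ load = 1.120 kΩ.
V_wiper = 10.8 × 1.120/(2.738 + 1.120) = 3.13 V.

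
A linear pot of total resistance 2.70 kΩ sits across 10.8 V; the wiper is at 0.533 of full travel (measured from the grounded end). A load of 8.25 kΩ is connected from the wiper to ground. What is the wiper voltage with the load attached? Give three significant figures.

V ≈ 5.32 V

The wiper splits the pot into (1−α)R = 1.261 kΩ above and αR = 1.439 kΩ below.
Lower section ‖ load = 1.225 kΩ.
V_wiper = 10.8 × 1.225/(1.261 + 1.225) = 5.32 V.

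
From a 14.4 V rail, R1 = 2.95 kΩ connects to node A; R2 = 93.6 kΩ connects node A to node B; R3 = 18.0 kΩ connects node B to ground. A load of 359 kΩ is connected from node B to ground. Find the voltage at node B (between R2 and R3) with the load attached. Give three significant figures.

V ≈ 2.17 V

At node B, R3 is in parallel with the load: R3‖R_L = 17.14 kΩ.
Below node A the resistance is R2 + (R3‖R_L) = 110.7 kΩ, so V_A = 14.4 × 110.7/113.7 = 14.03 V.
Then V_B = V_A × (R3‖R_L)/(R2 + R3‖R_L) = 14.03 × 17.14/110.7 = 2.17 V.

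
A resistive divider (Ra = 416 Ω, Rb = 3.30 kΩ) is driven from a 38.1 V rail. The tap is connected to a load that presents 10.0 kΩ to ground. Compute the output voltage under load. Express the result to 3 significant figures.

The load sits in parallel with Rb: Rb‖R_L = (3300 × 10000) / (3300 + 10000) = 2481 Ω.
V_out = 38.1 × 2481 / (416 + 2481) = 38.1 × 2481/2897 = 32.6 V.

V_out ≈ 32.6 V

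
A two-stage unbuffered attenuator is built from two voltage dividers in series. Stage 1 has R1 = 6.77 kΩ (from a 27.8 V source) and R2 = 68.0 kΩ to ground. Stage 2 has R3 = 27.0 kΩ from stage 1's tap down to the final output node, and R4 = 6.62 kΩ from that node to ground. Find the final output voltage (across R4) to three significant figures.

Stage 2 presents R3+R4 = 33.62 kΩ as a load on stage 1's tap.
Stage 1's lower leg becomes R2‖(R3+R4) = 22.50 kΩ, so V_mid = 27.8 × 22.50/29.27 = 21.37 V.
Stage 2 is itself unloaded: V_out = V_mid × R4/(R3+R4) = 21.37 × 6.62/33.62 = 4.21 V.

V_out ≈ 4.21 V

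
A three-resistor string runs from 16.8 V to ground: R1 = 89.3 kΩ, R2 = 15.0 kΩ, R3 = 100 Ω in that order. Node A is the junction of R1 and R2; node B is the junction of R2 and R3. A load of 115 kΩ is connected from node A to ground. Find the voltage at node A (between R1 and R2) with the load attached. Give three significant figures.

V ≈ 2.18 V

Below node A the series string R2+R3 = 15100 Ω sits in parallel with the 115000 Ω load: 13350 Ω.
V_A = 16.8 × 13350/(89300 + 13350) = 2.18 V.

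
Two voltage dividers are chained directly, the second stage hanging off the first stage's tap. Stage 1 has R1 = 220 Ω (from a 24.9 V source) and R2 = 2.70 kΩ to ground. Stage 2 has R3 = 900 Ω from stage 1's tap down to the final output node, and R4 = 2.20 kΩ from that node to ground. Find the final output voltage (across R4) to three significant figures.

V_out ≈ 15.3 V

Stage 2 presents R3+R4 = 3100 Ω as a load on stage 1's tap.
Stage 1's lower leg becomes R2‖(R3+R4) = 1443 Ω, so V_mid = 24.9 × 1443/1663 = 21.61 V.
Stage 2 is itself unloaded: V_out = V_mid × R4/(R3+R4) = 21.61 × 2200/3100 = 15.3 V.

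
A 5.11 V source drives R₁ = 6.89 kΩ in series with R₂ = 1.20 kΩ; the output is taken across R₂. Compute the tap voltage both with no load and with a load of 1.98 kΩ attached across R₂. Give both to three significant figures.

Open-circuit: V = 5.11 × 1.20/(6.89 + 1.20) = 0.758 V.
With the load, R₂ becomes R₂‖R_L = 0.7472 kΩ, so V = 5.11 × 0.7472/7.637 = 0.500 V.

Unloaded: 0.758 V; loaded: 0.500 V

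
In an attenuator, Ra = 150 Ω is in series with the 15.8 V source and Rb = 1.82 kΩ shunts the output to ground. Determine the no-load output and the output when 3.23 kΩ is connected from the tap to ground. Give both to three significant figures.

Unloaded: 14.6 V; loaded: 14.0 V

Open-circuit: V = 15.8 × 1820/(150 + 1820) = 14.6 V.
With the load, Rb becomes Rb‖R_L = 1164 Ω, so V = 15.8 × 1164/1314 = 14.0 V.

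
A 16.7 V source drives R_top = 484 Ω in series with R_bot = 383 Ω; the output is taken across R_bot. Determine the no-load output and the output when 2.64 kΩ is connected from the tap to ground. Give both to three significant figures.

Open-circuit: V = 16.7 × 383/(484 + 383) = 7.38 V.
With the load, R_bot becomes R_bot‖R_L = 334.5 Ω, so V = 16.7 × 334.5/818.5 = 6.82 V.

Unloaded: 7.38 V; loaded: 6.82 V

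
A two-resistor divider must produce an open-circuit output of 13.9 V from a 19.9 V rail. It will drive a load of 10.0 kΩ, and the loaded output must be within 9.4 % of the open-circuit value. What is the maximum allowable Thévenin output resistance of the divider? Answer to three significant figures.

Loading drop = R_th/(R_th + R_L) ≤ 0.0940, so R_th ≤ R_L · ε/(1−ε) = 10.0 kΩ × 0.0940/0.9060 = 1.04 kΩ.
(Any R1, R2 with R2/(R1+R2) = 0.698 and R1‖R2 ≤ 1.04 kΩ will meet the spec.)

R_th ≤ 1.04 kΩ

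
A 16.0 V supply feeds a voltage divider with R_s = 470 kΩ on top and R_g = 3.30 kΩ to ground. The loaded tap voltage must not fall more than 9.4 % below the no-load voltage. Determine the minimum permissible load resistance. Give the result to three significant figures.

R_L(min) ≈ 31.6 kΩ

Output resistance R_th = R_s‖R_g = (470 × 3.30)/473.3 = 3.277 kΩ.
The fractional drop is R_th/(R_th + R_L); requiring this ≤ 0.0940 gives R_L ≥ R_th(1/0.0940 − 1) = 3.277 × 9.638 = 31.6 kΩ.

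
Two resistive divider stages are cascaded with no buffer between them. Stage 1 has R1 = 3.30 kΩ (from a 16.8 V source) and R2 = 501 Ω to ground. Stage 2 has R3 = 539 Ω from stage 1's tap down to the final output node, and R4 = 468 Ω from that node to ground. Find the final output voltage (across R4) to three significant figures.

Stage 2 presents R3+R4 = 1007 Ω as a load on stage 1's tap.
Stage 1's lower leg becomes R2‖(R3+R4) = 334.6 Ω, so V_mid = 16.8 × 334.6/3635 = 1.546 V.
Stage 2 is itself unloaded: V_out = V_mid × R4/(R3+R4) = 1.546 × 468/1007 = 0.719 V.

V_out ≈ 0.719 V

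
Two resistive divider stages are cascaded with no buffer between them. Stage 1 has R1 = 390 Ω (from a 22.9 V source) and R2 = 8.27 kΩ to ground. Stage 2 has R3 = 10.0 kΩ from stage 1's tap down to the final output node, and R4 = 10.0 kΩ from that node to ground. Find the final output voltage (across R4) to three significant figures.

V_out ≈ 10.7 V

Stage 2 presents R3+R4 = 20000 Ω as a load on stage 1's tap.
Stage 1's lower leg becomes R2‖(R3+R4) = 5851 Ω, so V_mid = 22.9 × 5851/6241 = 21.47 V.
Stage 2 is itself unloaded: V_out = V_mid × R4/(R3+R4) = 21.47 × 10000/20000 = 10.7 V.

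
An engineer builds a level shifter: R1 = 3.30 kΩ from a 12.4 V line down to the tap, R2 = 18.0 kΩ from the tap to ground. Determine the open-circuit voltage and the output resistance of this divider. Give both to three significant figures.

V_th = 10.5 V, R_th = 2.79 kΩ

V_th is the open-circuit tap voltage: 12.4 × 18.0/(3.30 + 18.0) = 10.5 V.
With the supply zeroed, R1 and R2 appear in parallel from the tap: R_th = R1‖R2 = (3.30 × 18.0)/21.30 = 2.79 kΩ.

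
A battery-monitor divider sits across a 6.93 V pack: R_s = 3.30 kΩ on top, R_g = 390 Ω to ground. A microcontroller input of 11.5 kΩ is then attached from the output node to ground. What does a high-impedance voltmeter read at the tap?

The load sits in parallel with R_g: R_g‖R_L = (390 × 11500) / (390 + 11500) = 377.2 Ω.
V_out = 6.93 × 377.2 / (3300 + 377.2) = 6.93 × 377.2/3677 = 0.711 V.
(Unloaded it would have been 0.732 V.)

V_out ≈ 0.711 V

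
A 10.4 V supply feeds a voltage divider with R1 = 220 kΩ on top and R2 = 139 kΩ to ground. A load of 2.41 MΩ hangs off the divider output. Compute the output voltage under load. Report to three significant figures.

The load sits in parallel with R2: R2‖R_L = (139 × 2410) / (139 + 2410) = 131.4 kΩ.
V_out = 10.4 × 131.4 / (220 + 131.4) = 10.4 × 131.4/351.4 = 3.89 V.

V_out ≈ 3.89 V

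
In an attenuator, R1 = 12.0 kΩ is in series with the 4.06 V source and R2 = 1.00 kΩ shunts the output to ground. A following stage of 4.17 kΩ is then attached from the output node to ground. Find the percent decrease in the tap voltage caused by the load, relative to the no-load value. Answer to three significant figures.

Unloaded V = 4.06 × 1.00/13.00 = 0.3123 V.
Loaded: R2‖R_L = 0.8066 kΩ, giving V = 4.06 × 0.8066/12.81 = 0.2557 V.
Drop = (0.3123 − 0.2557) / 0.3123 = 18.1 %.

18.1 %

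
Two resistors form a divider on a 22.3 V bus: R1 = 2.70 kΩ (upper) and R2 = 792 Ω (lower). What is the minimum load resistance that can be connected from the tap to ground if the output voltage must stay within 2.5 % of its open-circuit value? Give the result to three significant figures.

R_L(min) ≈ 23.9 kΩ

Output resistance R_th = R1‖R2 = (2700 × 792)/3492 = 612.4 Ω.
The fractional drop is R_th/(R_th + R_L); requiring this ≤ 0.0250 gives R_L ≥ R_th(1/0.0250 − 1) = 612.4 × 39.00 = 23.9 kΩ.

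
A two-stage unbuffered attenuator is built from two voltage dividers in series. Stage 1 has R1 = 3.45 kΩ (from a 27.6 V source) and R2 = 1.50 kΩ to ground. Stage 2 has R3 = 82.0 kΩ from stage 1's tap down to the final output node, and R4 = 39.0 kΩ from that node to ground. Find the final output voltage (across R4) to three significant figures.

V_out ≈ 2.67 V

Stage 2 presents R3+R4 = 121.0 kΩ as a load on stage 1's tap.
Stage 1's lower leg becomes R2‖(R3+R4) = 1.482 kΩ, so V_mid = 27.6 × 1.482/4.932 = 8.292 V.
Stage 2 is itself unloaded: V_out = V_mid × R4/(R3+R4) = 8.292 × 39.0/121.0 = 2.67 V.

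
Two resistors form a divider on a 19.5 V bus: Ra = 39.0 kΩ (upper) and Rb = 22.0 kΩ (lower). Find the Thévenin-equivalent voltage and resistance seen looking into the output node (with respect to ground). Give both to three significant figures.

V_th is the open-circuit tap voltage: 19.5 × 22.0/(39.0 + 22.0) = 7.03 V.
With the supply zeroed, Ra and Rb appear in parallel from the tap: R_th = Ra‖Rb = (39.0 × 22.0)/61.00 = 14.1 kΩ.

V_th = 7.03 V, R_th = 14.1 kΩ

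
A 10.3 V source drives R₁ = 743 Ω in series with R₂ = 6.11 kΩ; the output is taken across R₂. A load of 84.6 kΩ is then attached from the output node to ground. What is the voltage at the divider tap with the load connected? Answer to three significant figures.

The load sits in parallel with R₂: R₂‖R_L = (6110 × 84600) / (6110 + 84600) = 5698 Ω.
V_out = 10.3 × 5698 / (743 + 5698) = 10.3 × 5698/6441 = 9.11 V.
(Unloaded it would have been 9.18 V.)

V_out ≈ 9.11 V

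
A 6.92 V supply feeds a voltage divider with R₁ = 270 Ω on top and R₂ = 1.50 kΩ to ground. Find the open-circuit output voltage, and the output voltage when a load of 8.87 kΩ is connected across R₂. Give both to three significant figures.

Unloaded: 5.86 V; loaded: 5.72 V

Open-circuit: V = 6.92 × 1500/(270 + 1500) = 5.86 V.
With the load, R₂ becomes R₂‖R_L = 1283 Ω, so V = 6.92 × 1283/1553 = 5.72 V.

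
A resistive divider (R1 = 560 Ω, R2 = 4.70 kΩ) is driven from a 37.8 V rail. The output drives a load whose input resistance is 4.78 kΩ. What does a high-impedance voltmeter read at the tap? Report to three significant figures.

V_out ≈ 30.6 V

The load sits in parallel with R2: R2‖R_L = (4700 × 4780) / (4700 + 4780) = 2370 Ω.
V_out = 37.8 × 2370 / (560 + 2370) = 37.8 × 2370/2930 = 30.6 V.
(Unloaded it would have been 33.8 V.)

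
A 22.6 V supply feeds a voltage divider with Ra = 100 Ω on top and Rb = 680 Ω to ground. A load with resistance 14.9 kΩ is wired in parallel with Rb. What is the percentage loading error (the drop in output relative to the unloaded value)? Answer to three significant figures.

The divider's output (Thévenin) resistance is Ra‖Rb = 87.18 Ω.
Fractional drop under load = R_th/(R_th + R_L) = 87.18 / (87.18 + 14900) = 0.005817.
So the output falls by 0.582 %.

0.582 %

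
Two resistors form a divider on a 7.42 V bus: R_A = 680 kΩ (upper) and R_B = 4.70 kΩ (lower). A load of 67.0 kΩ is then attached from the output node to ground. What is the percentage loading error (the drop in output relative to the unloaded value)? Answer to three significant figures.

6.51 %

The divider's output (Thévenin) resistance is R_A‖R_B = 4.668 kΩ.
Fractional drop under load = R_th/(R_th + R_L) = 4.668 / (4.668 + 67.0) = 0.06513.
So the output falls by 6.51 %.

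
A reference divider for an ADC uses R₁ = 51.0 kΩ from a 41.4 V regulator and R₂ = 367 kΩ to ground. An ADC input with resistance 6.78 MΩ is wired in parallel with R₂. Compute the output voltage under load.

The load sits in parallel with R₂: R₂‖R_L = (367 × 6780) / (367 + 6780) = 348.2 kΩ.
V_out = 41.4 × 348.2 / (51.0 + 348.2) = 41.4 × 348.2/399.2 = 36.1 V.
(Unloaded it would have been 36.3 V.)

V_out ≈ 36.1 V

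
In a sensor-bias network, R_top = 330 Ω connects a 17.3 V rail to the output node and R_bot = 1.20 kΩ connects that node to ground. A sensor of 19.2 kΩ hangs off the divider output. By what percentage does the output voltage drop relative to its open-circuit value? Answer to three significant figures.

The divider's output (Thévenin) resistance is R_top‖R_bot = 258.8 Ω.
Fractional drop under load = R_th/(R_th + R_L) = 258.8 / (258.8 + 19200) = 0.01330.
So the output falls by 1.33 %.

1.33 %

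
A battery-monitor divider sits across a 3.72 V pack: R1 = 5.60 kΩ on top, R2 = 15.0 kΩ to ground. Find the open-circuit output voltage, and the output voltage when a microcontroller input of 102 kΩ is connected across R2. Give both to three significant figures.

Unloaded: 2.71 V; loaded: 2.60 V

Open-circuit: V = 3.72 × 15.0/(5.60 + 15.0) = 2.71 V.
With the load, R2 becomes R2‖R_L = 13.08 kΩ, so V = 3.72 × 13.08/18.68 = 2.60 V.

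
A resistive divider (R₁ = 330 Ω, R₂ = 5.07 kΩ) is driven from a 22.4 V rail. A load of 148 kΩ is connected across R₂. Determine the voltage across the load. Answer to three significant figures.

V_out ≈ 21.0 V

The load sits in parallel with R₂: R₂‖R_L = (5070 × 148000) / (5070 + 148000) = 4902 Ω.
V_out = 22.4 × 4902 / (330 + 4902) = 22.4 × 4902/5232 = 21.0 V.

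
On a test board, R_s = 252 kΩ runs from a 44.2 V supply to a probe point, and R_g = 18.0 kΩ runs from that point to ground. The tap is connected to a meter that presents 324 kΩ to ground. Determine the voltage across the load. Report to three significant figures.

V_out ≈ 2.80 V

The load sits in parallel with R_g: R_g‖R_L = (18.0 × 324) / (18.0 + 324) = 17.05 kΩ.
V_out = 44.2 × 17.05 / (252 + 17.05) = 44.2 × 17.05/269.1 = 2.80 V.
(Unloaded it would have been 2.95 V.)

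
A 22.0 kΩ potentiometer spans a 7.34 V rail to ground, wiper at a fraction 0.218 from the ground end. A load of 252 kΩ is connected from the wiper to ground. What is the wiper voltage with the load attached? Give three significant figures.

V ≈ 1.58 V

The wiper splits the pot into (1−α)R = 17.20 kΩ above and αR = 4.796 kΩ below.
Lower section ‖ load = 4.706 kΩ.
V_wiper = 7.34 × 4.706/(17.20 + 4.706) = 1.58 V.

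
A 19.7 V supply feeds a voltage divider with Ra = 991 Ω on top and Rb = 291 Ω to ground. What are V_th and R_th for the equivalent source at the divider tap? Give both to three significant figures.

V_th is the open-circuit tap voltage: 19.7 × 291/(991 + 291) = 4.47 V.
With the supply zeroed, Ra and Rb appear in parallel from the tap: R_th = Ra‖Rb = (991 × 291)/1282 = 225 Ω.

V_th = 4.47 V, R_th = 225 Ω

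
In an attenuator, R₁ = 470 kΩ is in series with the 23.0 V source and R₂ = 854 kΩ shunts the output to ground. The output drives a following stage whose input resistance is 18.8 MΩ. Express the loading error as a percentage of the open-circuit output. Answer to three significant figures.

The divider's output (Thévenin) resistance is R₁‖R₂ = 303.2 kΩ.
Fractional drop under load = R_th/(R_th + R_L) = 303.2 / (303.2 + 18800) = 0.01587.
So the output falls by 1.59 %.

1.59 %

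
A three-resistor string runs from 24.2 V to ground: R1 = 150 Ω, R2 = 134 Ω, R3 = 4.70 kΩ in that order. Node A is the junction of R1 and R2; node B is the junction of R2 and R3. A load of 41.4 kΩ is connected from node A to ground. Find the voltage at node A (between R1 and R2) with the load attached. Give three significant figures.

V ≈ 23.4 V

Below node A the series string R2+R3 = 4834 Ω sits in parallel with the 41400 Ω load: 4329 Ω.
V_A = 24.2 × 4329/(150 + 4329) = 23.4 V.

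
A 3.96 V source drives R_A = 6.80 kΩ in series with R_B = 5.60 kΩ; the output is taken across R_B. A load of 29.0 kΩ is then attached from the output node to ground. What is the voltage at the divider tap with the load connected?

The load sits in parallel with R_B: R_B‖R_L = (5.60 × 29.0) / (5.60 + 29.0) = 4.694 kΩ.
V_out = 3.96 × 4.694 / (6.80 + 4.694) = 3.96 × 4.694/11.49 = 1.62 V.
(Unloaded it would have been 1.79 V.)

V_out ≈ 1.62 V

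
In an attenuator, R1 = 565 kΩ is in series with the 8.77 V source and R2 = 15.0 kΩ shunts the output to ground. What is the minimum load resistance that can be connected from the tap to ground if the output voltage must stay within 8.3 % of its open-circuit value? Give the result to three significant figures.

R_L(min) ≈ 161 kΩ

Output resistance R_th = R1‖R2 = (565 × 15.0)/580.0 = 14.61 kΩ.
The fractional drop is R_th/(R_th + R_L); requiring this ≤ 0.0830 gives R_L ≥ R_th(1/0.0830 − 1) = 14.61 × 11.05 = 161 kΩ.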